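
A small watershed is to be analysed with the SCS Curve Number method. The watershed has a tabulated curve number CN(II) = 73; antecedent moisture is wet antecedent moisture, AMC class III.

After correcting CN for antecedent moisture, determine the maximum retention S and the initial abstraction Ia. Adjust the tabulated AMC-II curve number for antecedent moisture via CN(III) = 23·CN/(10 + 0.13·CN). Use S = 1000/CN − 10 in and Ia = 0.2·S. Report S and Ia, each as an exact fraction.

S = 2700/1679 in ≈ 1.608 in; Ia = 540/1679 in ≈ 0.322 in

CN(III) from CN(II)=73: (23·73)/(10 + 0.13·73) = 167900/1949 ≈ 86.147
Retention S: 1000/CN − 10 with CN=86.147 → S = 2700/1679 ≈ 1.608 in
Ia = 0.2S: 0.2·1.608 = 0.322 in (exactly 540/1679)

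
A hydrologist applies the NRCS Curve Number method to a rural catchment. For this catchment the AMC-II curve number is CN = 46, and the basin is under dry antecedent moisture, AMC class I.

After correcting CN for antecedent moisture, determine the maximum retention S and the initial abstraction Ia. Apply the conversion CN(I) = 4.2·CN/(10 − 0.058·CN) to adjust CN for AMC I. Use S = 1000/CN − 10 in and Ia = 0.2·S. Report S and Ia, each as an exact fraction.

Adjust CN=46 to AMC I: 4.2·46/(10 − 0.058·46) → (966/5) ÷ (1833/250) = 16100/611 ≈ 26.350
Retention S: 1000/CN − 10 with CN=26.350 → S = 4500/161 ≈ 27.950 in
Ia = 0.2·(4500/161) = 900/161 in ≈ 5.590 in

S = 4500/161 in ≈ 27.950 in; Ia = 900/161 in ≈ 5.590 in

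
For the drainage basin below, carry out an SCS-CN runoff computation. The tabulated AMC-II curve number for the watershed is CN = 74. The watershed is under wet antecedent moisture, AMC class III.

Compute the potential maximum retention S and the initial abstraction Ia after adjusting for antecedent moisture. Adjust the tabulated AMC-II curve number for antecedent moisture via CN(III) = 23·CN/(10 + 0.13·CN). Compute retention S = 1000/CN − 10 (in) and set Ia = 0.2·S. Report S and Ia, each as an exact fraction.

Adjust CN=74 to AMC III: 23·74/(10 + 0.13·74) → 1702 ÷ (981/50) = 85100/981 ≈ 86.748
Retention S: 1000/CN − 10 with CN=86.748 → S = 1300/851 ≈ 1.528 in
Ia = 0.2S: 0.2·1.528 = 0.306 in (exactly 260/851)

S = 1300/851 in ≈ 1.528 in; Ia = 260/851 in ≈ 0.306 in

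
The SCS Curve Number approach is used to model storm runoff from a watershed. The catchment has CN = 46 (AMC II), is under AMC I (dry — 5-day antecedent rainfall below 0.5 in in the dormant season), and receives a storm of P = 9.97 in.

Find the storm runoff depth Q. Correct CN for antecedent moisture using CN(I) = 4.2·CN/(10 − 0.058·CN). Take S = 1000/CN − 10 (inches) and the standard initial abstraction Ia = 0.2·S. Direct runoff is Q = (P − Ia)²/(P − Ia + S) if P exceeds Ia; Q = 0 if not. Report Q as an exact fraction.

Q = 4972647289/8380323700 in ≈ 0.593 in

CN(I) from CN(II)=46: (4.2·46)/(10 − 0.058·46) = 16100/611 ≈ 26.350
S = 1000/(16100/611) − 10 = 4500/161 in ≈ 27.950 in
Ia = 0.2·(4500/161) = 900/161 in ≈ 5.590 in
Excess rainfall: 9.970 − 5.590 = 4.380 in; P > Ia so Q > 0
Q = (70517/16100)²/((70517/16100) + 4500/161) = (4972647289/259210000)/(520517/16100) = 4972647289/8380323700 in ≈ 0.593 in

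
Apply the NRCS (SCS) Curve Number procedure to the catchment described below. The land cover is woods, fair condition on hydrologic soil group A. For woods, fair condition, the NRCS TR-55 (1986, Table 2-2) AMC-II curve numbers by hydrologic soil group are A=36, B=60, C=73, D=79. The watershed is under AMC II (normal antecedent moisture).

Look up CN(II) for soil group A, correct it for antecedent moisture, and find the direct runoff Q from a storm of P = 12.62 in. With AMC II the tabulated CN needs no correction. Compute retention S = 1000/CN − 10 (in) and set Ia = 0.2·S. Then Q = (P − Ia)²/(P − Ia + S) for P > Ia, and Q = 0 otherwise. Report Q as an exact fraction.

NRCS table: woods, fair condition, soil group A → CN(II) = 36
CN(II) = 36; AMC II needs no correction.
Retention S: 1000/CN − 10 with CN=36.000 → S = 160/9 ≈ 17.778 in
Ia = 0.2S: 0.2·17.778 = 3.556 in (exactly 32/9)
P − Ia = 12.620 − 3.556 = 4079/450 ≈ 9.064 in (> 0, runoff occurs)
Q: (4079/450)² ÷ (12079/450) = 16638241/5435550 in (≈ 3.061 in)

Q = 16638241/5435550 in ≈ 3.061 in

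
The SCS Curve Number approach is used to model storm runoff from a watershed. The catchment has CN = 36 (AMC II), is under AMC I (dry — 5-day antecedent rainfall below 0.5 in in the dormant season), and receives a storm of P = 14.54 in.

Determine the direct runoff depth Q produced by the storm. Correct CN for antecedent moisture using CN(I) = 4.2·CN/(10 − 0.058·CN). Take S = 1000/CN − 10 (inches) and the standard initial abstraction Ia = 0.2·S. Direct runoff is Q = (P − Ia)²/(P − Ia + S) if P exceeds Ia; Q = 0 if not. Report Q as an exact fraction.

Q = 3295104409/4322458350 in ≈ 0.762 in

Adjust CN=36 to AMC I: 4.2·36/(10 − 0.058·36) → (756/5) ÷ (989/125) = 18900/989 ≈ 19.110
S = 1000/(18900/989) − 10 = 8000/189 in ≈ 42.328 in
Initial abstraction Ia = S/5 = (8000/189)/5 = 1600/189 ≈ 8.466 in
P − Ia = 14.540 − 8.466 = 57403/9450 ≈ 6.074 in (> 0, runoff occurs)
Runoff Q = (P−Ia)²/(P−Ia+S) = (6.074)²/(6.074+42.328) = 3295104409/4322458350 ≈ 0.762 in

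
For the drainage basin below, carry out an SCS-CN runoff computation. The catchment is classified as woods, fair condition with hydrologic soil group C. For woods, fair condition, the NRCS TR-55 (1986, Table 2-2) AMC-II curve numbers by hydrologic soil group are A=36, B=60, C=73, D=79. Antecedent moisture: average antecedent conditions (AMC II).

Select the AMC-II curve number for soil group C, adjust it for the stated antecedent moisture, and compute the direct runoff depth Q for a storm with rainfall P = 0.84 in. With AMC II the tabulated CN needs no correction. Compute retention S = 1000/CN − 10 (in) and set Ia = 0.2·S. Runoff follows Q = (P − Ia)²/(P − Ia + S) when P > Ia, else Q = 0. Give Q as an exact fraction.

Q = 11163/4217575 in ≈ 0.003 in

NRCS table: woods, fair condition, soil group C → CN(II) = 73
AMC II — tabulated CN = 73 applies directly.
Max retention: S = 1000/73 − 10 = 270/73 in (≈ 3.699 in)
Ia = 0.2S: 0.2·3.699 = 0.740 in (exactly 54/73)
P − Ia = 0.840 − 0.740 = 183/1825 ≈ 0.100 in (> 0, runoff occurs)
Q = (183/1825)²/((183/1825) + 270/73) = (33489/3330625)/(6933/1825) = 11163/4217575 in ≈ 0.003 in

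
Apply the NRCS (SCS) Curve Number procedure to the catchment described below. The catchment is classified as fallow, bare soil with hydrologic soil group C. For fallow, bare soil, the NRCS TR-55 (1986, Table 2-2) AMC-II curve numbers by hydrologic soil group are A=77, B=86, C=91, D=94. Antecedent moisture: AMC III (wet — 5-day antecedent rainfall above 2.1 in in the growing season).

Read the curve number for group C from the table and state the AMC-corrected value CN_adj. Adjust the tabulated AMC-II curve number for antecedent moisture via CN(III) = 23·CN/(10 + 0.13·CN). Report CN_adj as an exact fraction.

NRCS table: fallow, bare soil, soil group C → CN(II) = 91
Adjust CN=91 to AMC III: 23·91/(10 + 0.13·91) → 2093 ÷ (2183/100) = 209300/2183 ≈ 95.877

CN_adj = 209300/2183 ≈ 95.877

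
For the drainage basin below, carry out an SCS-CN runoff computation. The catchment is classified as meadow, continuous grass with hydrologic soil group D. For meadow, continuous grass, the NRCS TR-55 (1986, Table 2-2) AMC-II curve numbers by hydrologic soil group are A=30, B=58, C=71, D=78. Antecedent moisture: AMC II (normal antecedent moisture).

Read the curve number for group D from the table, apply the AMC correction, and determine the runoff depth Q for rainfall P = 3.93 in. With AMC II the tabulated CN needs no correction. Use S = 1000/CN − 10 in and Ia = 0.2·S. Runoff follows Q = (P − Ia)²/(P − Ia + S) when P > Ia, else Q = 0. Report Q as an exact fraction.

NRCS table: meadow, continuous grass, soil group D → CN(II) = 78
AMC II — tabulated CN = 78 applies directly.
Max retention: S = 1000/78 − 10 = 110/39 in (≈ 2.821 in)
Initial abstraction Ia = S/5 = (110/39)/5 = 22/39 ≈ 0.564 in
Since P=3.930 > Ia=0.564: effective rainfall P−Ia = 13127/3900 in
Runoff Q = (P−Ia)²/(P−Ia+S) = (3.366)²/(3.366+2.821) = 172318129/94095300 ≈ 1.831 in

Q = 172318129/94095300 in ≈ 1.831 in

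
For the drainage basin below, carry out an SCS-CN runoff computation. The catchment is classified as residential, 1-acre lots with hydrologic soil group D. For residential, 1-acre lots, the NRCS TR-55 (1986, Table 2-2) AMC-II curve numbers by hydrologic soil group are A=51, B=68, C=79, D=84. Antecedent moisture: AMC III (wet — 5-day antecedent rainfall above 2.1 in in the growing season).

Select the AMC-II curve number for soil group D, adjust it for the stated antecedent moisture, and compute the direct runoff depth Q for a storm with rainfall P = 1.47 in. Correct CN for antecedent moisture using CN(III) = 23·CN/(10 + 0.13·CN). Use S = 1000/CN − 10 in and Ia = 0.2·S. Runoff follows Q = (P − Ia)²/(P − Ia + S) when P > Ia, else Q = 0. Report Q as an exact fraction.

NRCS table: residential, 1-acre lots, soil group D → CN(II) = 84
Adjust CN=84 to AMC III: 23·84/(10 + 0.13·84) → 1932 ÷ (523/25) = 48300/523 ≈ 92.352
Retention S: 1000/CN − 10 with CN=92.352 → S = 400/483 ≈ 0.828 in
Initial abstraction Ia = S/5 = (400/483)/5 = 80/483 ≈ 0.166 in
Since P=1.470 > Ia=0.166: effective rainfall P−Ia = 63001/48300 in
Q: (63001/48300)² ÷ (103001/48300) = 3969126001/4974948300 in (≈ 0.798 in)

Q = 3969126001/4974948300 in ≈ 0.798 in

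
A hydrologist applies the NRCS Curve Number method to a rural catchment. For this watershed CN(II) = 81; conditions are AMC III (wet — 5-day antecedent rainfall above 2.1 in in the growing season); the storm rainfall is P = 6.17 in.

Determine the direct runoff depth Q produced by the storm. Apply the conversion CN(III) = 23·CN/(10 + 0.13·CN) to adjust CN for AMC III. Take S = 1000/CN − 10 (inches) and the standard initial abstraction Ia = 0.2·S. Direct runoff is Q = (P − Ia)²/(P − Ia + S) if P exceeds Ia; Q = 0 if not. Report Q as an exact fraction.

CN(III) from CN(II)=81: (23·81)/(10 + 0.13·81) = 186300/2053 ≈ 90.745
Max retention: S = 1000/(186300/2053) − 10 = 1900/1863 in (≈ 1.020 in)
Initial abstraction Ia = S/5 = (1900/1863)/5 = 380/1863 ≈ 0.204 in
Since P=6.170 > Ia=0.204: effective rainfall P−Ia = 1111471/186300 in
Q: (1111471/186300)² ÷ (1301471/186300) = 1235367783841/242464047300 in (≈ 5.095 in)

Q = 1235367783841/242464047300 in ≈ 5.095 in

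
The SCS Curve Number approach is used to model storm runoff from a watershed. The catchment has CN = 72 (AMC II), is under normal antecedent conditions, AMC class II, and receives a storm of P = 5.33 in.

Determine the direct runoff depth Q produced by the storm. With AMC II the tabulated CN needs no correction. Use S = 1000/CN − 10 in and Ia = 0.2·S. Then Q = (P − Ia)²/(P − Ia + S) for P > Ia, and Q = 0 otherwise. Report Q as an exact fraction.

Q = 16785409/6837300 in ≈ 2.455 in

AMC II — tabulated CN = 72 applies directly.
S = 1000/72 − 10 = 35/9 in ≈ 3.889 in
Initial abstraction Ia = S/5 = (35/9)/5 = 7/9 ≈ 0.778 in
P − Ia = 5.330 − 0.778 = 4097/900 ≈ 4.552 in (> 0, runoff occurs)
Q = (4097/900)²/((4097/900) + 35/9) = (16785409/810000)/(7597/900) = 16785409/6837300 in ≈ 2.455 in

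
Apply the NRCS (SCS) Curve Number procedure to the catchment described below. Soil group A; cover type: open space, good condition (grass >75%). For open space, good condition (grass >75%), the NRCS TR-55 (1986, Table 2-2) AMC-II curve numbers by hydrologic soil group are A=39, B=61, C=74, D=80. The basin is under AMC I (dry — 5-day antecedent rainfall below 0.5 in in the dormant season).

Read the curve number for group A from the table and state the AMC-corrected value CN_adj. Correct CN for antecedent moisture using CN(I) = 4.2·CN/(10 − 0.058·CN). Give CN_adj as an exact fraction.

CN_adj = 81900/3869 ≈ 21.168

NRCS table: open space, good condition (grass >75%), soil group A → CN(II) = 39
CN(I) from CN(II)=39: (4.2·39)/(10 − 0.058·39) = 81900/3869 ≈ 21.168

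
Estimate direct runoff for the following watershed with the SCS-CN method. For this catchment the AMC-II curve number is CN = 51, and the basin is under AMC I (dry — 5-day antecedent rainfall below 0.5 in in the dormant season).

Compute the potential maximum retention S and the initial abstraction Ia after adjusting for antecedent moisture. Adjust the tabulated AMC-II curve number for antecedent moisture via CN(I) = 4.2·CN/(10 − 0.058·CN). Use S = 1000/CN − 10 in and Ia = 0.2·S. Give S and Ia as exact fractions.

S = 3500/153 in ≈ 22.876 in; Ia = 700/153 in ≈ 4.575 in

Dry (AMC I): CN(I) = 4.2·51/(10 − 0.058·51) = (1071/5)/(3521/500) = 15300/503 ≈ 30.417
Retention S: 1000/CN − 10 with CN=30.417 → S = 3500/153 ≈ 22.876 in
Ia = 0.2·(3500/153) = 700/153 in ≈ 4.575 in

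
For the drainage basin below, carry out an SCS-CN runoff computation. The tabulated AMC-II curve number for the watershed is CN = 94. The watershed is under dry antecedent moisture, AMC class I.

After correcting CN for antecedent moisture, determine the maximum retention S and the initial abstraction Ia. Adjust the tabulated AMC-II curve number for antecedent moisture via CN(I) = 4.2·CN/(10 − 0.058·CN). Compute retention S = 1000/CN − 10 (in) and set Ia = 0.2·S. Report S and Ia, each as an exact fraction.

Dry (AMC I): CN(I) = 4.2·94/(10 − 0.058·94) = (1974/5)/(1137/250) = 32900/379 ≈ 86.807
Retention S: 1000/CN − 10 with CN=86.807 → S = 500/329 ≈ 1.520 in
Initial abstraction Ia = S/5 = (500/329)/5 = 100/329 ≈ 0.304 in

S = 500/329 in ≈ 1.520 in; Ia = 100/329 in ≈ 0.304 in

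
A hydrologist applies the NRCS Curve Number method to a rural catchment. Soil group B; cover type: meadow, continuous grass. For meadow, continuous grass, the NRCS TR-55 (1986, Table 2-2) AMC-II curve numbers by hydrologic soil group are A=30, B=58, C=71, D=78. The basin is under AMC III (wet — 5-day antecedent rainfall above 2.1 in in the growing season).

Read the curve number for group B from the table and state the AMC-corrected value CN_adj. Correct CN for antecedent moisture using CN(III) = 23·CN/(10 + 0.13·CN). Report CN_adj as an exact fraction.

CN_adj = 66700/877 ≈ 76.055

NRCS table: meadow, continuous grass, soil group B → CN(II) = 58
CN(III) from CN(II)=58: (23·58)/(10 + 0.13·58) = 66700/877 ≈ 76.055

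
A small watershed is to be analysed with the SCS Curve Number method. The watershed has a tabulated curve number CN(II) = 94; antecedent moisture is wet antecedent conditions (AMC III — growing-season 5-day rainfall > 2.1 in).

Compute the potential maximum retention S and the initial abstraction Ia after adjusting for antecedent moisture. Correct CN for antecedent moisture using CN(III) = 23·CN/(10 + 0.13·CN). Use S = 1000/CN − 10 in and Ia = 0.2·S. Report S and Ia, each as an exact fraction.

S = 300/1081 in ≈ 0.278 in; Ia = 60/1081 in ≈ 0.056 in

Adjust CN=94 to AMC III: 23·94/(10 + 0.13·94) → 2162 ÷ (1111/50) = 108100/1111 ≈ 97.300
S = 1000/(108100/1111) − 10 = 300/1081 in ≈ 0.278 in
Ia = 0.2S: 0.2·0.278 = 0.056 in (exactly 60/1081)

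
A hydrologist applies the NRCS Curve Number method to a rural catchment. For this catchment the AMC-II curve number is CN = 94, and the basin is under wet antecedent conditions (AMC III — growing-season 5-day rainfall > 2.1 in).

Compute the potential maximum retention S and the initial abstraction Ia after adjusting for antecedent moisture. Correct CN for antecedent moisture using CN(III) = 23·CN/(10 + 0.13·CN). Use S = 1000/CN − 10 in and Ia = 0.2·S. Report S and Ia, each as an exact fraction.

Adjust CN=94 to AMC III: 23·94/(10 + 0.13·94) → 2162 ÷ (1111/50) = 108100/1111 ≈ 97.300
S = 1000/(108100/1111) − 10 = 300/1081 in ≈ 0.278 in
Ia = 0.2S: 0.2·0.278 = 0.056 in (exactly 60/1081)

S = 300/1081 in ≈ 0.278 in; Ia = 60/1081 in ≈ 0.056 in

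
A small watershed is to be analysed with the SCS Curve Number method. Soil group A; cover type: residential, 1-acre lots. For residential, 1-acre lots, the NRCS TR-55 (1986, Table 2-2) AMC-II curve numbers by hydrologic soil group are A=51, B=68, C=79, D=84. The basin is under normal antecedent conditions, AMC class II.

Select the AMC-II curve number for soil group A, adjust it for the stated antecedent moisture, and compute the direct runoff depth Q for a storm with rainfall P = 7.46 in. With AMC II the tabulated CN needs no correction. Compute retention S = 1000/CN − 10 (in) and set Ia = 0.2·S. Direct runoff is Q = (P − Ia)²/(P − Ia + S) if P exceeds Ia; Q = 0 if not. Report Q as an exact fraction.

Q = 199459129/98488650 in ≈ 2.025 in

NRCS table: residential, 1-acre lots, soil group A → CN(II) = 51
CN(II) = 51; AMC II needs no correction.
Retention S: 1000/CN − 10 with CN=51.000 → S = 490/51 ≈ 9.608 in
Ia = 0.2·(490/51) = 98/51 in ≈ 1.922 in
Excess rainfall: 7.460 − 1.922 = 5.538 in; P > Ia so Q > 0
Q: (14123/2550)² ÷ (38623/2550) = 199459129/98488650 in (≈ 2.025 in)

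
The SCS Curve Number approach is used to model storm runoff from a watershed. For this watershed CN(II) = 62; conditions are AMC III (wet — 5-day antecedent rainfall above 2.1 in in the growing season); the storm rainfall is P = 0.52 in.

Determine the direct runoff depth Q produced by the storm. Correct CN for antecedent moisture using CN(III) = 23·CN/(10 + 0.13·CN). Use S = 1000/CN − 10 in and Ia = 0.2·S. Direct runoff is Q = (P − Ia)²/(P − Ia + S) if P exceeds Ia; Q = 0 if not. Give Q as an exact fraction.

Q = 0 in ≈ 0.000 in

Wet (AMC III): CN(III) = 23·62/(10 + 0.13·62) = 1426/(903/50) = 71300/903 ≈ 78.959
S = 1000/(71300/903) − 10 = 1900/713 in ≈ 2.665 in
Ia = 0.2S: 0.2·2.665 = 0.533 in (exactly 380/713)
P = 0.520 ≤ Ia = 0.533 in: entire storm abstracted, Q = 0.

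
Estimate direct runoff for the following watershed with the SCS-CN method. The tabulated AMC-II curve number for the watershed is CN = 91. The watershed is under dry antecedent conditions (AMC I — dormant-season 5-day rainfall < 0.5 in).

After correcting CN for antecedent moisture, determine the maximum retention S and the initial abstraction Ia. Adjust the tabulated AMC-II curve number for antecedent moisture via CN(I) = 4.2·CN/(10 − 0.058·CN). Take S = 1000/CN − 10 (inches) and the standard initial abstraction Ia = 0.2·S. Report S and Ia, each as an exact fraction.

S = 1500/637 in ≈ 2.355 in; Ia = 300/637 in ≈ 0.471 in

Adjust CN=91 to AMC I: 4.2·91/(10 − 0.058·91) → (1911/5) ÷ (2361/500) = 63700/787 ≈ 80.940
Max retention: S = 1000/(63700/787) − 10 = 1500/637 in (≈ 2.355 in)
Ia = 0.2S: 0.2·2.355 = 0.471 in (exactly 300/637)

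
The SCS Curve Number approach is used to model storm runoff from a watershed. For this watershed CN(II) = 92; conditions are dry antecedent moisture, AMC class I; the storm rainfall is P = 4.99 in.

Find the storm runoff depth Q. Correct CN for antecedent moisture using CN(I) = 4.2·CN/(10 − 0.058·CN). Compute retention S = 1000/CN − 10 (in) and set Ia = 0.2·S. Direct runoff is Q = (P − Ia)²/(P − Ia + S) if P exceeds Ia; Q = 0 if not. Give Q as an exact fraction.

Adjust CN=92 to AMC I: 4.2·92/(10 − 0.058·92) → (1932/5) ÷ (583/125) = 48300/583 ≈ 82.847
S = 1000/(48300/583) − 10 = 1000/483 in ≈ 2.070 in
Ia = 0.2·(1000/483) = 200/483 in ≈ 0.414 in
Excess rainfall: 4.990 − 0.414 = 4.576 in; P > Ia so Q > 0
Q = (221017/48300)²/((221017/48300) + 1000/483) = (48848514289/2332890000)/(321017/48300) = 48848514289/15505121100 in ≈ 3.150 in

Q = 48848514289/15505121100 in ≈ 3.150 in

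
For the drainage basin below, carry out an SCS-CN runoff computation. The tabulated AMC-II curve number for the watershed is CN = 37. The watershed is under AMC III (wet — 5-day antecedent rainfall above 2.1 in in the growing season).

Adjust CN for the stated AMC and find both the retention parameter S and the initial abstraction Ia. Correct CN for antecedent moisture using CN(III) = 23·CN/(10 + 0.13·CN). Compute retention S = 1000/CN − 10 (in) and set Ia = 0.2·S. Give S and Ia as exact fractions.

S = 6300/851 in ≈ 7.403 in; Ia = 1260/851 in ≈ 1.481 in

Adjust CN=37 to AMC III: 23·37/(10 + 0.13·37) → 851 ÷ (1481/100) = 85100/1481 ≈ 57.461
Max retention: S = 1000/(85100/1481) − 10 = 6300/851 in (≈ 7.403 in)
Initial abstraction Ia = S/5 = (6300/851)/5 = 1260/851 ≈ 1.481 in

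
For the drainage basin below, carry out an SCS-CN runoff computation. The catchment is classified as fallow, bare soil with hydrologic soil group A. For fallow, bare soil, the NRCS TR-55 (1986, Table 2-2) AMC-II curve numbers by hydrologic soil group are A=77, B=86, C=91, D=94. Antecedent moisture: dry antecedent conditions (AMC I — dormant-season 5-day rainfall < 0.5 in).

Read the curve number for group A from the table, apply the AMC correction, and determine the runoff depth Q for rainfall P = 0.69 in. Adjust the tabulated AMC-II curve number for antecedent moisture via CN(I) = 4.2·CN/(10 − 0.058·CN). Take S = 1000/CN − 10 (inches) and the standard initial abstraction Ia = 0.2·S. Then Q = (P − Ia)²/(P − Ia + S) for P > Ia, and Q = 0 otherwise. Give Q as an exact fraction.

NRCS table: fallow, bare soil, soil group A → CN(II) = 77
Dry (AMC I): CN(I) = 4.2·77/(10 − 0.058·77) = (1617/5)/(2767/500) = 161700/2767 ≈ 58.439
Max retention: S = 1000/(161700/2767) − 10 = 11500/1617 in (≈ 7.112 in)
Ia = 0.2·(11500/1617) = 2300/1617 in ≈ 1.422 in
P = 0.690 ≤ Ia = 1.422 in: entire storm abstracted, Q = 0.

Q = 0 in ≈ 0.000 in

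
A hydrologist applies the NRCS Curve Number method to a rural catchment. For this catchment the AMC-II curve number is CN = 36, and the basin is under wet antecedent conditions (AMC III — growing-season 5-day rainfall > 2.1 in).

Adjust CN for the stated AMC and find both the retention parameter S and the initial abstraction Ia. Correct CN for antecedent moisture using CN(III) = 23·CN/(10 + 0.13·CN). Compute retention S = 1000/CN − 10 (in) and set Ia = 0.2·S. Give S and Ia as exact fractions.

Adjust CN=36 to AMC III: 23·36/(10 + 0.13·36) → 828 ÷ (367/25) = 20700/367 ≈ 56.403
Retention S: 1000/CN − 10 with CN=56.403 → S = 1600/207 ≈ 7.729 in
Initial abstraction Ia = S/5 = (1600/207)/5 = 320/207 ≈ 1.546 in

S = 1600/207 in ≈ 7.729 in; Ia = 320/207 in ≈ 1.546 in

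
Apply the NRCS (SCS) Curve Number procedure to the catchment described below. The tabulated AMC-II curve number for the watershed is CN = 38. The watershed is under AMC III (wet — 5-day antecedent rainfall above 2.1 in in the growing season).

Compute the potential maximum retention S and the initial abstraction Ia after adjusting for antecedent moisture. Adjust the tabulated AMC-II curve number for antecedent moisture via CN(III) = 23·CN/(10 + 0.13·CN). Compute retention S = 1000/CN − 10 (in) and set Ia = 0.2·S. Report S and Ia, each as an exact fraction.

S = 3100/437 in ≈ 7.094 in; Ia = 620/437 in ≈ 1.419 in

Wet (AMC III): CN(III) = 23·38/(10 + 0.13·38) = 874/(747/50) = 43700/747 ≈ 58.501
Max retention: S = 1000/(43700/747) − 10 = 3100/437 in (≈ 7.094 in)
Ia = 0.2·(3100/437) = 620/437 in ≈ 1.419 in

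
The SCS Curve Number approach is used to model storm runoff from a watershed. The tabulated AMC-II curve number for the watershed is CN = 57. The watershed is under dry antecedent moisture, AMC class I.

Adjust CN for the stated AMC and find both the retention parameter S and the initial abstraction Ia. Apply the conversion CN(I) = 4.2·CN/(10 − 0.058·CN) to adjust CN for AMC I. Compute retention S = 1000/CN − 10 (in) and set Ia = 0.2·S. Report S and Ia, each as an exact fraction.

S = 21500/1197 in ≈ 17.962 in; Ia = 4300/1197 in ≈ 3.592 in

Dry (AMC I): CN(I) = 4.2·57/(10 − 0.058·57) = (1197/5)/(3347/500) = 119700/3347 ≈ 35.763
Max retention: S = 1000/(119700/3347) − 10 = 21500/1197 in (≈ 17.962 in)
Initial abstraction Ia = S/5 = (21500/1197)/5 = 4300/1197 ≈ 3.592 in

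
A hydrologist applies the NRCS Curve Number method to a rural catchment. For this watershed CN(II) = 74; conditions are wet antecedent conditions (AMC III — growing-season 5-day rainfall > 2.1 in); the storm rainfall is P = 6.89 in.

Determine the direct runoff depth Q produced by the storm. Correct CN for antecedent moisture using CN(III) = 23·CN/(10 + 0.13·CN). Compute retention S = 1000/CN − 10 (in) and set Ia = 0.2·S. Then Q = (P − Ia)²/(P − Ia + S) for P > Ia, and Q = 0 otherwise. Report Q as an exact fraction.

Wet (AMC III): CN(III) = 23·74/(10 + 0.13·74) = 1702/(981/50) = 85100/981 ≈ 86.748
Max retention: S = 1000/(85100/981) − 10 = 1300/851 in (≈ 1.528 in)
Initial abstraction Ia = S/5 = (1300/851)/5 = 260/851 ≈ 0.306 in
P − Ia = 6.890 − 0.306 = 560339/85100 ≈ 6.584 in (> 0, runoff occurs)
Q = (560339/85100)²/((560339/85100) + 1300/851) = (313979794921/7242010000)/(690339/85100) = 24152291917/4519065300 in ≈ 5.345 in

Q = 24152291917/4519065300 in ≈ 5.345 in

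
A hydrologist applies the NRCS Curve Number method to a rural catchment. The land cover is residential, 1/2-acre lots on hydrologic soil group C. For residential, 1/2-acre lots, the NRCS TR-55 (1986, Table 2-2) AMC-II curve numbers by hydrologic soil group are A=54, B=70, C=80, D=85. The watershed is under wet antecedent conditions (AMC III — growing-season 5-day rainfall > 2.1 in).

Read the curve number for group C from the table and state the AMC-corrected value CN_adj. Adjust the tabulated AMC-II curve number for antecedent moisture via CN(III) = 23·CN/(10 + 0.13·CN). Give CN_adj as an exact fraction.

NRCS table: residential, 1/2-acre lots, soil group C → CN(II) = 80
Wet (AMC III): CN(III) = 23·80/(10 + 0.13·80) = 1840/(102/5) = 4600/51 ≈ 90.196

CN_adj = 4600/51 ≈ 90.196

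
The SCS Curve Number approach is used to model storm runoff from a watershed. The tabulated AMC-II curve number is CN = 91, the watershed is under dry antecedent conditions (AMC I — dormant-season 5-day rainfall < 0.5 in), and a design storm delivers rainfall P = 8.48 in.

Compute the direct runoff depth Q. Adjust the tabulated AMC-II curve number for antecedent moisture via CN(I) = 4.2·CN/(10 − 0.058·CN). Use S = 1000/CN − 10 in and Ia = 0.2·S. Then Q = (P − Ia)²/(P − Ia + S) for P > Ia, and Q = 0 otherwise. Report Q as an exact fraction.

Q = 4066867984/657081425 in ≈ 6.189 in

Adjust CN=91 to AMC I: 4.2·91/(10 − 0.058·91) → (1911/5) ÷ (2361/500) = 63700/787 ≈ 80.940
Max retention: S = 1000/(63700/787) − 10 = 1500/637 in (≈ 2.355 in)
Ia = 0.2·(1500/637) = 300/637 in ≈ 0.471 in
Since P=8.480 > Ia=0.471: effective rainfall P−Ia = 127544/15925 in
Runoff Q = (P−Ia)²/(P−Ia+S) = (8.009)²/(8.009+2.355) = 4066867984/657081425 ≈ 6.189 in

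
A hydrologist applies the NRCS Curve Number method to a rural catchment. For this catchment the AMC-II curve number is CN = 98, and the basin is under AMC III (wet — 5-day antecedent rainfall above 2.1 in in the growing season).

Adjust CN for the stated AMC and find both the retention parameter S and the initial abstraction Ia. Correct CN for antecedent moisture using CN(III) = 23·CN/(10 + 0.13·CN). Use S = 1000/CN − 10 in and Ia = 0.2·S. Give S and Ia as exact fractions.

Adjust CN=98 to AMC III: 23·98/(10 + 0.13·98) → 2254 ÷ (1137/50) = 112700/1137 ≈ 99.120
S = 1000/(112700/1137) − 10 = 100/1127 in ≈ 0.089 in
Ia = 0.2S: 0.2·0.089 = 0.018 in (exactly 20/1127)

S = 100/1127 in ≈ 0.089 in; Ia = 20/1127 in ≈ 0.018 in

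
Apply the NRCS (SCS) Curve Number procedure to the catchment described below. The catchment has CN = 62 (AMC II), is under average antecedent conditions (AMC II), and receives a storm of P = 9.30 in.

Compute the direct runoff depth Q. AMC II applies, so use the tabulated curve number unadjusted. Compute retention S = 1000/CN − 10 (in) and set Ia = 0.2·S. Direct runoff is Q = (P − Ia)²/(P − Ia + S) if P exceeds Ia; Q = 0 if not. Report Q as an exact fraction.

Average conditions: CN = 62 (no AMC adjustment).
S = 1000/62 − 10 = 190/31 in ≈ 6.129 in
Ia = 0.2S: 0.2·6.129 = 1.226 in (exactly 38/31)
Since P=9.300 > Ia=1.226: effective rainfall P−Ia = 2503/310 in
Runoff Q = (P−Ia)²/(P−Ia+S) = (8.074)²/(8.074+6.129) = 6265009/1364930 ≈ 4.590 in

Q = 6265009/1364930 in ≈ 4.590 in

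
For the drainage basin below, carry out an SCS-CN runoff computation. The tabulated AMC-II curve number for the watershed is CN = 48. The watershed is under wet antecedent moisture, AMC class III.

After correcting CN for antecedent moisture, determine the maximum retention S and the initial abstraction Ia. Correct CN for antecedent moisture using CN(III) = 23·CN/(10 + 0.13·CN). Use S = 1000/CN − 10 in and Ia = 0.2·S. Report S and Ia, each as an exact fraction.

S = 325/69 in ≈ 4.710 in; Ia = 65/69 in ≈ 0.942 in

Adjust CN=48 to AMC III: 23·48/(10 + 0.13·48) → 1104 ÷ (406/25) = 13800/203 ≈ 67.980
Retention S: 1000/CN − 10 with CN=67.980 → S = 325/69 ≈ 4.710 in
Ia = 0.2·(325/69) = 65/69 in ≈ 0.942 in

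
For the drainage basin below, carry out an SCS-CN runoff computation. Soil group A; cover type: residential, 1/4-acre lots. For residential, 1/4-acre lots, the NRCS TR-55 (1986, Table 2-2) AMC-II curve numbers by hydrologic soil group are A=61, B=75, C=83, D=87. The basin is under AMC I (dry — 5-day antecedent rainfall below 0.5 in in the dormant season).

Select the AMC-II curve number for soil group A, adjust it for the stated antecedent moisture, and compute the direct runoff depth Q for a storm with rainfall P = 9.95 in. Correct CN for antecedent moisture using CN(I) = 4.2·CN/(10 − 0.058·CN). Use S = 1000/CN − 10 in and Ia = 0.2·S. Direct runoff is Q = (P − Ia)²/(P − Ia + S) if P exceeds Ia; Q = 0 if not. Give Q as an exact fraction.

NRCS table: residential, 1/4-acre lots, soil group A → CN(II) = 61
Adjust CN=61 to AMC I: 4.2·61/(10 − 0.058·61) → (1281/5) ÷ (3231/500) = 42700/1077 ≈ 39.647
Max retention: S = 1000/(42700/1077) − 10 = 6500/427 in (≈ 15.222 in)
Ia = 0.2S: 0.2·15.222 = 3.044 in (exactly 1300/427)
P − Ia = 9.950 − 3.044 = 58973/8540 ≈ 6.906 in (> 0, runoff occurs)
Runoff Q = (P−Ia)²/(P−Ia+S) = (6.906)²/(6.906+15.222) = 3477814729/1613829420 ≈ 2.155 in

Q = 3477814729/1613829420 in ≈ 2.155 in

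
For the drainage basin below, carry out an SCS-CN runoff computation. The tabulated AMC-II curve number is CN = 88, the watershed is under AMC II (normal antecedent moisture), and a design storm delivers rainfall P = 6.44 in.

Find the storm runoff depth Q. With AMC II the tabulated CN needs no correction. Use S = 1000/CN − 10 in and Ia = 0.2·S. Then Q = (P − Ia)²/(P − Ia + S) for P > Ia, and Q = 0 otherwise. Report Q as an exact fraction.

Q = 2876416/569525 in ≈ 5.051 in

AMC II — tabulated CN = 88 applies directly.
S = 1000/88 − 10 = 15/11 in ≈ 1.364 in
Ia = 0.2·(15/11) = 3/11 in ≈ 0.273 in
Excess rainfall: 6.440 − 0.273 = 6.167 in; P > Ia so Q > 0
Runoff Q = (P−Ia)²/(P−Ia+S) = (6.167)²/(6.167+1.364) = 2876416/569525 ≈ 5.051 in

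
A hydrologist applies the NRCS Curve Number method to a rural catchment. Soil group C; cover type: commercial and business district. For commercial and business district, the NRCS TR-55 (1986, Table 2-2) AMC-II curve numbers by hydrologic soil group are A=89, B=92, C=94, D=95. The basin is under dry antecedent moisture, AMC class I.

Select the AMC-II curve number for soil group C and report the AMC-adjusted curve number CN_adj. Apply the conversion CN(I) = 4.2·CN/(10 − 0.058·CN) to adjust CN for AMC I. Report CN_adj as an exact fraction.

CN_adj = 32900/379 ≈ 86.807

NRCS table: commercial and business district, soil group C → CN(II) = 94
CN(I) from CN(II)=94: (4.2·94)/(10 − 0.058·94) = 32900/379 ≈ 86.807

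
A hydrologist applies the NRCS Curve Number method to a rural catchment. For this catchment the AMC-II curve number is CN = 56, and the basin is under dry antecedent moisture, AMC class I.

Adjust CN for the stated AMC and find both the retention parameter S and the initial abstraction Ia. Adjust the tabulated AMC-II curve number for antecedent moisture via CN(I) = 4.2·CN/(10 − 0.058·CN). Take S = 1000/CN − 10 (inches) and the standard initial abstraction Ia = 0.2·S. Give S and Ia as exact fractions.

CN(I) from CN(II)=56: (4.2·56)/(10 − 0.058·56) = 7350/211 ≈ 34.834
Max retention: S = 1000/(7350/211) − 10 = 2750/147 in (≈ 18.707 in)
Initial abstraction Ia = S/5 = (2750/147)/5 = 550/147 ≈ 3.741 in

S = 2750/147 in ≈ 18.707 in; Ia = 550/147 in ≈ 3.741 in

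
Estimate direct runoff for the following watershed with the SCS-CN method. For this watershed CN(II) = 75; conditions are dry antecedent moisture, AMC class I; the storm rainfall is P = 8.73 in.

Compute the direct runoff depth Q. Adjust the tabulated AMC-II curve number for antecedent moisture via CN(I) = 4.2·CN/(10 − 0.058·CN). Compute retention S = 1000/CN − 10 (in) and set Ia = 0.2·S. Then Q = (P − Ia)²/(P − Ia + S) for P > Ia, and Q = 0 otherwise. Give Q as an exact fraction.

Dry (AMC I): CN(I) = 4.2·75/(10 − 0.058·75) = 315/(113/20) = 6300/113 ≈ 55.752
Retention S: 1000/CN − 10 with CN=55.752 → S = 500/63 ≈ 7.937 in
Ia = 0.2S: 0.2·7.937 = 1.587 in (exactly 100/63)
Since P=8.730 > Ia=1.587: effective rainfall P−Ia = 44999/6300 in
Q = (44999/6300)²/((44999/6300) + 500/63) = (2024910001/39690000)/(94999/6300) = 2024910001/598493700 in ≈ 3.383 in

Q = 2024910001/598493700 in ≈ 3.383 in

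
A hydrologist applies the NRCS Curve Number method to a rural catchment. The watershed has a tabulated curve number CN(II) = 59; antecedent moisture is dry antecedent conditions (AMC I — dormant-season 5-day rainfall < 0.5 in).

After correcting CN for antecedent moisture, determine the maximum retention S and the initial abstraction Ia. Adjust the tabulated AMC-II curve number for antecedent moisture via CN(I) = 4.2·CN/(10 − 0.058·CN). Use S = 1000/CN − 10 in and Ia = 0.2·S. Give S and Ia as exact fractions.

Dry (AMC I): CN(I) = 4.2·59/(10 − 0.058·59) = (1239/5)/(3289/500) = 123900/3289 ≈ 37.671
Max retention: S = 1000/(123900/3289) − 10 = 20500/1239 in (≈ 16.546 in)
Ia = 0.2S: 0.2·16.546 = 3.309 in (exactly 4100/1239)

S = 20500/1239 in ≈ 16.546 in; Ia = 4100/1239 in ≈ 3.309 in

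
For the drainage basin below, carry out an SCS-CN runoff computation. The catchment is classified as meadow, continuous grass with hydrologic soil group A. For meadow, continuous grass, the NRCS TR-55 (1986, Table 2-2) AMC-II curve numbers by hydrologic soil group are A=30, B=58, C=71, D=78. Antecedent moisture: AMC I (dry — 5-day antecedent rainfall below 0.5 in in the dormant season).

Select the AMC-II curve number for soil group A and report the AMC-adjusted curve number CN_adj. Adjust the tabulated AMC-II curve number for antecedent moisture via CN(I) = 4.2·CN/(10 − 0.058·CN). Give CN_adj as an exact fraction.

CN_adj = 900/59 ≈ 15.254

NRCS table: meadow, continuous grass, soil group A → CN(II) = 30
Dry (AMC I): CN(I) = 4.2·30/(10 − 0.058·30) = 126/(413/50) = 900/59 ≈ 15.254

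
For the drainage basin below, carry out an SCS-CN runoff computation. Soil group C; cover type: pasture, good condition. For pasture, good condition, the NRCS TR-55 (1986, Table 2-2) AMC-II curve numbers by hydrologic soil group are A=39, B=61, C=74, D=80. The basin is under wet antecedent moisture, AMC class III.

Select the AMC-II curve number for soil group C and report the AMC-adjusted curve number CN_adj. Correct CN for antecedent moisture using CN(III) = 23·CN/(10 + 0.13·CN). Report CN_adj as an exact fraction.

NRCS table: pasture, good condition, soil group C → CN(II) = 74
Adjust CN=74 to AMC III: 23·74/(10 + 0.13·74) → 1702 ÷ (981/50) = 85100/981 ≈ 86.748

CN_adj = 85100/981 ≈ 86.748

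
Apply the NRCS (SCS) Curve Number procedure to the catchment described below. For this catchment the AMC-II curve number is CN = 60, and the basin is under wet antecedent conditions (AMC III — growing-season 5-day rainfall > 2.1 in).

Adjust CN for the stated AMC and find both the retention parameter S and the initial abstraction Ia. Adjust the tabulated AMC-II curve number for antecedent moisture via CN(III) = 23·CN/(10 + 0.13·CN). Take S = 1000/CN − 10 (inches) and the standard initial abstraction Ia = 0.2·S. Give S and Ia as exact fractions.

CN(III) from CN(II)=60: (23·60)/(10 + 0.13·60) = 6900/89 ≈ 77.528
Max retention: S = 1000/(6900/89) − 10 = 200/69 in (≈ 2.899 in)
Initial abstraction Ia = S/5 = (200/69)/5 = 40/69 ≈ 0.580 in

S = 200/69 in ≈ 2.899 in; Ia = 40/69 in ≈ 0.580 in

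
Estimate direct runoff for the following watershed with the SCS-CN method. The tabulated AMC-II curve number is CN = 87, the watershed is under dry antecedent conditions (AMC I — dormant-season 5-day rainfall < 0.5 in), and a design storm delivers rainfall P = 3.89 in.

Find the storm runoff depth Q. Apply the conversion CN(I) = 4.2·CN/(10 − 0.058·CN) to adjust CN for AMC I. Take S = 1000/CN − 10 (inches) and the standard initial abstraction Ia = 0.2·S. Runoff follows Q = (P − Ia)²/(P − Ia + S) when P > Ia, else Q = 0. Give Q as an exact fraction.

Q = 337215974209/224849438100 in ≈ 1.500 in

CN(I) from CN(II)=87: (4.2·87)/(10 − 0.058·87) = 182700/2477 ≈ 73.759
Retention S: 1000/CN − 10 with CN=73.759 → S = 6500/1827 ≈ 3.558 in
Ia = 0.2S: 0.2·3.558 = 0.712 in (exactly 1300/1827)
Excess rainfall: 3.890 − 0.712 = 3.178 in; P > Ia so Q > 0
Q: (580703/182700)² ÷ (1230703/182700) = 337215974209/224849438100 in (≈ 1.500 in)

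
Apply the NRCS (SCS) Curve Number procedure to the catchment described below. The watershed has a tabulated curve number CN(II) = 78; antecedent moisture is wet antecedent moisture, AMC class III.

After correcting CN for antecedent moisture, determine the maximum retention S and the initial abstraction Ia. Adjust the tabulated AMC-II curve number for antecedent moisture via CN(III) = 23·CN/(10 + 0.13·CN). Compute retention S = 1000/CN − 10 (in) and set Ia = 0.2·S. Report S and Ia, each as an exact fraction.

S = 1100/897 in ≈ 1.226 in; Ia = 220/897 in ≈ 0.245 in

CN(III) from CN(II)=78: (23·78)/(10 + 0.13·78) = 89700/1007 ≈ 89.076
S = 1000/(89700/1007) − 10 = 1100/897 in ≈ 1.226 in
Initial abstraction Ia = S/5 = (1100/897)/5 = 220/897 ≈ 0.245 in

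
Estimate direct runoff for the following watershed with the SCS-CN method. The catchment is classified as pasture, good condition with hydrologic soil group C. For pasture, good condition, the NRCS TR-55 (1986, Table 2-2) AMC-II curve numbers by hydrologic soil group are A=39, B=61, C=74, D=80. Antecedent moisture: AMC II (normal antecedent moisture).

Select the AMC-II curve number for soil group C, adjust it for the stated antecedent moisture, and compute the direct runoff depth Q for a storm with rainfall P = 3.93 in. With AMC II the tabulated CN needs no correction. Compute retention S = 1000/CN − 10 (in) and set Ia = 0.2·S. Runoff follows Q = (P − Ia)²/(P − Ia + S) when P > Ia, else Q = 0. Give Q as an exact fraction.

NRCS table: pasture, good condition, soil group C → CN(II) = 74
CN(II) = 74; AMC II needs no correction.
Retention S: 1000/CN − 10 with CN=74.000 → S = 130/37 ≈ 3.514 in
Ia = 0.2S: 0.2·3.514 = 0.703 in (exactly 26/37)
Since P=3.930 > Ia=0.703: effective rainfall P−Ia = 11941/3700 in
Q: (11941/3700)² ÷ (24941/3700) = 142587481/92281700 in (≈ 1.545 in)

Q = 142587481/92281700 in ≈ 1.545 in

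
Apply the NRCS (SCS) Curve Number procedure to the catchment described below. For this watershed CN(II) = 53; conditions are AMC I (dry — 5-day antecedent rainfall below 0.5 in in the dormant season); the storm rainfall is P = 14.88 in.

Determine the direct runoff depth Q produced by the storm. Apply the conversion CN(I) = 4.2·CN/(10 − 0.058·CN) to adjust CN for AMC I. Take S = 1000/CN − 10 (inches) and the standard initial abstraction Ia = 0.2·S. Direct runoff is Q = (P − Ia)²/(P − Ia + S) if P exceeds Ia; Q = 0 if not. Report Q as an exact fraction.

Q = 21983399824/6149575425 in ≈ 3.575 in

Adjust CN=53 to AMC I: 4.2·53/(10 − 0.058·53) → (1113/5) ÷ (3463/500) = 111300/3463 ≈ 32.140
Retention S: 1000/CN − 10 with CN=32.140 → S = 23500/1113 ≈ 21.114 in
Ia = 0.2·(23500/1113) = 4700/1113 in ≈ 4.223 in
Since P=14.880 > Ia=4.223: effective rainfall P−Ia = 296536/27825 in
Q: (296536/27825)² ÷ (884036/27825) = 21983399824/6149575425 in (≈ 3.575 in)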